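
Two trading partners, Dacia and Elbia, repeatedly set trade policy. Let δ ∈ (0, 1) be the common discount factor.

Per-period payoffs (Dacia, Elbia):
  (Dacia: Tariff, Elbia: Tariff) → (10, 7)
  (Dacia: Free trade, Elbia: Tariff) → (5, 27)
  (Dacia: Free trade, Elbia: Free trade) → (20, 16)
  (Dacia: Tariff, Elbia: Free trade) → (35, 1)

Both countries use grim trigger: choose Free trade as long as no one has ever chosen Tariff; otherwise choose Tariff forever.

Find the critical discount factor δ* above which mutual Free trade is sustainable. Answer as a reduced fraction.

3/5

Dacia: cooperation gives 20 each period; deviation gives 35 once then 10 forever.
  20/(1−δ) ≥ 35 + 10δ/(1−δ) ⇒ δ ≥ 15/25 = 3/5.
Elbia: cooperation gives 16 each period; deviation gives 27 once then 7 forever.
  δ ≥ 11/20.
Both must hold, so the binding constraint is Dacia's: δ ≥ 3/5.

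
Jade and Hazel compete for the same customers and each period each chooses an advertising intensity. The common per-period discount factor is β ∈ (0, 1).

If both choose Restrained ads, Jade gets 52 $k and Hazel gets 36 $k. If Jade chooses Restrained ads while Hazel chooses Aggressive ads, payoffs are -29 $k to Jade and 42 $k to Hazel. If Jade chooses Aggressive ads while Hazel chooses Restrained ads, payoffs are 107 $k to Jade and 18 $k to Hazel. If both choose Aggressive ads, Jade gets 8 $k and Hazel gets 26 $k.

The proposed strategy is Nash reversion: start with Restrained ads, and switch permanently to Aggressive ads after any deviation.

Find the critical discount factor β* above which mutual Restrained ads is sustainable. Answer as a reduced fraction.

5/9

For Jade: deviation gain 107−52 = 55, per-period punishment loss 52−8 = 44. IC gives β ≥ 55/99 = 5/9.
For Hazel: gain 6, loss 10 per period, so β ≥ 6/16 = 3/8.
The tighter constraint is Jade's, so cooperation needs β ≥ 5/9.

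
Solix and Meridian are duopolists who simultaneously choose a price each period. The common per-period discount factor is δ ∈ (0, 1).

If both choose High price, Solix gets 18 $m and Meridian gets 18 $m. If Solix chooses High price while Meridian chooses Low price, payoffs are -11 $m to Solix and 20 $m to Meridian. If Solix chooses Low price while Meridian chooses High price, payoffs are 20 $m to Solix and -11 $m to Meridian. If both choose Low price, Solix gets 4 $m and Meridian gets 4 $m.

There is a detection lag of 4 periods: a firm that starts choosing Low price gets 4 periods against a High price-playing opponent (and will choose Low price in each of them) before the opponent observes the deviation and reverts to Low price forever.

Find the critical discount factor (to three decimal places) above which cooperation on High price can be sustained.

0.595

The best deviation is to choose Low price for all 4 undetected periods, earning 20 each, then 4 forever once detected.
Deviation value: 20(1−δ^4)/(1−δ) + 4δ^4/(1−δ); cooperation value: 18/(1−δ).
IC: 18 ≥ 20(1−δ^4) + 4δ^4 = 20 − 16δ^4.
So δ^4 ≥ 2/16 = 1/8, giving δ ≥ (1/8)^(1/4) ≈ 0.595.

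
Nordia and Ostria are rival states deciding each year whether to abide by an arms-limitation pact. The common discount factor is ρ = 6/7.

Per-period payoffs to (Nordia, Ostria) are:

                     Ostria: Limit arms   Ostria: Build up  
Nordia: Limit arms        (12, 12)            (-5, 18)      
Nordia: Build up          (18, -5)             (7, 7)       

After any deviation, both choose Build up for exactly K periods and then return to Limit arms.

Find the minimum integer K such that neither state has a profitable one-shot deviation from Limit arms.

No profitable deviation requires (12−7)(ρ+…+ρ^K) ≥ 18−12, i.e. ρ+…+ρ^K ≥ 6/5 ≈ 1.2000.
With ρ = 6/7, the partial sums are K=1: 0.8571, K=2: 1.5918.
K = 2 is the first length at which the sum reaches 1.2000.

2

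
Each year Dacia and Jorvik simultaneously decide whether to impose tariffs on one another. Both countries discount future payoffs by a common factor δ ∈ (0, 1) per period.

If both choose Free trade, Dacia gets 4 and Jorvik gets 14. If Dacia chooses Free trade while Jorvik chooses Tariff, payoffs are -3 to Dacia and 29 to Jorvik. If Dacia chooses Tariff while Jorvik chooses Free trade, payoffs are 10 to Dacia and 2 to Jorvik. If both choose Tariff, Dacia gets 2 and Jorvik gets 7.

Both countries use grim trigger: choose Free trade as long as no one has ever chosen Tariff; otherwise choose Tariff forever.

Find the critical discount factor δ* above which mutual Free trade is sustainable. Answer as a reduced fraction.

For Dacia: deviation gain 10−4 = 6, per-period punishment loss 4−2 = 2. IC gives δ ≥ 6/8 = 3/4.
For Jorvik: gain 15, loss 7 per period, so δ ≥ 15/22.
The tighter constraint is Dacia's, so cooperation needs δ ≥ 3/4.

3/4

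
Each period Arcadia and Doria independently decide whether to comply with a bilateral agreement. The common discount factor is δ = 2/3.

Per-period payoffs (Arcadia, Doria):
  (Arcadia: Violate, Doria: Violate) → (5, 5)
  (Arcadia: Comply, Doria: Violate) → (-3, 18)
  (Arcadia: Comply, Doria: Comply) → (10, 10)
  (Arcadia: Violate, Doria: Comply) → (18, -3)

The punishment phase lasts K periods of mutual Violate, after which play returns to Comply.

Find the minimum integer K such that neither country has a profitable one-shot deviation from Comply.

IC: δ(1−δ^K)/(1−δ) ≥ (18−10)/(10−5) = 8/5.
With δ = 2/3: need 1 − δ^K ≥ 8/5·(1−2/3)/(2/3), i.e. δ^K ≤ 0.2000.
Since (2/3)^3 = 0.2963 and (2/3)^4 = 0.1975, the smallest such K is 4.

4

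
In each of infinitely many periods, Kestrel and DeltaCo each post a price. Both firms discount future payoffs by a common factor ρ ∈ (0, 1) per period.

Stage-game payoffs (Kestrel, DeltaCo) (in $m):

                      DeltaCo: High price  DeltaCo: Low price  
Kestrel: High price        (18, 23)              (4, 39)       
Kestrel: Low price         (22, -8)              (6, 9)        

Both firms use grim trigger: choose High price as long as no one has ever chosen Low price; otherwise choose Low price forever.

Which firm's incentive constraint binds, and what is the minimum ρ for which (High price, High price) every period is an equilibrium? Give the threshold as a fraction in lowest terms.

DeltaCo; ρ ≥ 8/15

For Kestrel: deviation gain 22−18 = 4, per-period punishment loss 18−6 = 12. IC gives ρ ≥ 4/16 = 1/4.
For DeltaCo: gain 16, loss 14 per period, so ρ ≥ 16/30 = 8/15.
The tighter constraint is DeltaCo's, so cooperation needs ρ ≥ 8/15.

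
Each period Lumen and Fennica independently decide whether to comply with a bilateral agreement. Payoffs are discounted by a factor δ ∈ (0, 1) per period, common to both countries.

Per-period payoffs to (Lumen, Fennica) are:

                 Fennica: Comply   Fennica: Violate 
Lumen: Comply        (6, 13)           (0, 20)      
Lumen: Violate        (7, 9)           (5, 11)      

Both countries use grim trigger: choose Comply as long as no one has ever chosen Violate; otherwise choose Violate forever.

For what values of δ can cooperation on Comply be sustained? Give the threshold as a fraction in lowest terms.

7/9

For Lumen: deviation gain 7−6 = 1, per-period punishment loss 6−5 = 1. IC gives δ ≥ 1/2.
For Fennica: gain 7, loss 2 per period, so δ ≥ 7/9.
The tighter constraint is Fennica's, so cooperation needs δ ≥ 7/9.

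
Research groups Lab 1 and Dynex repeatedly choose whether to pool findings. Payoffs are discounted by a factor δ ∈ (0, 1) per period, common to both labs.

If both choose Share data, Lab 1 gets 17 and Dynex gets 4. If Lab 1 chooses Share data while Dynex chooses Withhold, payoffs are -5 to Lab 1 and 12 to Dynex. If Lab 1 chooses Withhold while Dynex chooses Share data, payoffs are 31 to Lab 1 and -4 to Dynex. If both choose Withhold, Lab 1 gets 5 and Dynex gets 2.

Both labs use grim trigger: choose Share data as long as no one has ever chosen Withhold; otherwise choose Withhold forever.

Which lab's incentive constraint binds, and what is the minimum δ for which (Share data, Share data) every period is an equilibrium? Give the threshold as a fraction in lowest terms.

Dynex; δ ≥ 4/5

For Lab 1: deviation gain 31−17 = 14, per-period punishment loss 17−5 = 12. IC gives δ ≥ 14/26 = 7/13.
For Dynex: gain 8, loss 2 per period, so δ ≥ 8/10 = 4/5.
The tighter constraint is Dynex's, so cooperation needs δ ≥ 4/5.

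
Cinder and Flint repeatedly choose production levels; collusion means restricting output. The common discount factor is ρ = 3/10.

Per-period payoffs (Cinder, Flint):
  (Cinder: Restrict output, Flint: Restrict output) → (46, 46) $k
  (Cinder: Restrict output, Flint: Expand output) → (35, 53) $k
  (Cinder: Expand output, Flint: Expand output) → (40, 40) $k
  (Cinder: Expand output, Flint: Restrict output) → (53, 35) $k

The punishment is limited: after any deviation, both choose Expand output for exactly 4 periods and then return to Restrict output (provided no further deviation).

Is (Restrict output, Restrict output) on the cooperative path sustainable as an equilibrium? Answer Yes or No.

No

A one-shot deviation gives 53 now, then 40 for 4 periods, then back to 46.
Gain from deviating: (53−46) today; loss: (46−40) in each of the next 4 periods.
No-deviation condition: (46−40)(ρ+…+ρ^4) ≥ 53−46, i.e. ρ+…+ρ^4 ≥ 7/6.
At ρ = 3/10: ρ+…+ρ^4 = 0.4251 < 1.1667.
So cooperation is not sustainable.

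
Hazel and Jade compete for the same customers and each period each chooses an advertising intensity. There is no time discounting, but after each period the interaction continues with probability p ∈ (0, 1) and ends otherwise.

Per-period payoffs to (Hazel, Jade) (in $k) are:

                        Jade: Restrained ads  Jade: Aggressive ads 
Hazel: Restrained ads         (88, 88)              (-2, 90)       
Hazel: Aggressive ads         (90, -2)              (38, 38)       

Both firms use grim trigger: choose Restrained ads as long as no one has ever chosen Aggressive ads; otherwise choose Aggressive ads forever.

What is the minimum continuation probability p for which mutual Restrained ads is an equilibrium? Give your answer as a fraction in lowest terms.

Expected cooperation value is 88 + p·88 + p²·88 + … = 88/(1−p); deviation gives 90 + p·38/(1−p).
88 ≥ 90(1−p) + 38p ⇒ 52p ≥ 2 ⇒ p ≥ 2/52 = 1/26.

1/26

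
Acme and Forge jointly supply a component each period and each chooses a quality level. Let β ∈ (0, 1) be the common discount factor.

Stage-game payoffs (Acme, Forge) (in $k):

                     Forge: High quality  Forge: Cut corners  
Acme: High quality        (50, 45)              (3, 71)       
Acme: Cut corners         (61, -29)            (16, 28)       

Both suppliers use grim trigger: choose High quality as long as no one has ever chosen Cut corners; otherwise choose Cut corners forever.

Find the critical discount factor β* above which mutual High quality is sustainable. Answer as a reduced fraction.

Acme's threshold: (61−50)/(61−16) = 11/45.
Forge's threshold: (71−45)/(71−28) = 26/43.
11/45 < 26/43, so Forge binds and β* = 26/43.

26/43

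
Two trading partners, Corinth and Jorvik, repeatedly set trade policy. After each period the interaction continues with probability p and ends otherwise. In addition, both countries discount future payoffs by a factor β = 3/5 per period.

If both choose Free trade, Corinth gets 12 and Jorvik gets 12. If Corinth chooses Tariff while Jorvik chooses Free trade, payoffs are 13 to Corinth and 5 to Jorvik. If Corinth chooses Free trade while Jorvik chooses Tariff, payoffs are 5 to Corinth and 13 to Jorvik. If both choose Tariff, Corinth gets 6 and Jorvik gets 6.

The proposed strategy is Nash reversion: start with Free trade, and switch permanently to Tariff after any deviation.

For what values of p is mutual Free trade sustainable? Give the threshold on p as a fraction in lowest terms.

5/21

Expected continuation weight on next period's payoff is β·p = 3/5·p, which plays the role of the discount factor.
Cooperation requires 3/5·p ≥ (13−12)/(13−6) = 1/7, hence p ≥ 5/21.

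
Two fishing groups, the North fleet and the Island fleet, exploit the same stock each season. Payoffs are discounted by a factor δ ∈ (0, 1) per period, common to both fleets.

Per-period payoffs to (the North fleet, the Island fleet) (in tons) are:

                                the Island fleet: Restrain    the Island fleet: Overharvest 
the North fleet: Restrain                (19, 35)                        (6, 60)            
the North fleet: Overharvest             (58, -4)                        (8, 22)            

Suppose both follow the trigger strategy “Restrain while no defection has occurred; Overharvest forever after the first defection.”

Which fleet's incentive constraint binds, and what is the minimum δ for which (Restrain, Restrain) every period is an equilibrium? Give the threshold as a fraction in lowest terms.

the North fleet: cooperation gives 19 each period; deviation gives 58 once then 8 forever.
  19/(1−δ) ≥ 58 + 8δ/(1−δ) ⇒ δ ≥ 39/50.
the Island fleet: cooperation gives 35 each period; deviation gives 60 once then 22 forever.
  δ ≥ 25/38.
Both must hold, so the binding constraint is the North fleet's: δ ≥ 39/50.

the North fleet; δ ≥ 39/50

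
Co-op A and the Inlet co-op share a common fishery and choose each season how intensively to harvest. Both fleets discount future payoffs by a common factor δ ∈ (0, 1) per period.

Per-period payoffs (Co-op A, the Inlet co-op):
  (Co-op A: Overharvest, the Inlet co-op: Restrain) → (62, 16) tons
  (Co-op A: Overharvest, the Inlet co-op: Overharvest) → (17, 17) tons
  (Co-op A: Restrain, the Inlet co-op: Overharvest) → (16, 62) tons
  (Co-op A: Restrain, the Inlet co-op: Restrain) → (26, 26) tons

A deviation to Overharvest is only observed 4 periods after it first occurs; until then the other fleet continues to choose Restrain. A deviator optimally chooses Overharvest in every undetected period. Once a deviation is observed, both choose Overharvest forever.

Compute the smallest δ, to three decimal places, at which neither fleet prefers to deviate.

0.946

Deviating for the 4 undetected periods gains 62−26 = 36 per period over cooperation, then loses 26−17 = 9 per period forever once punishment starts.
Gain: 36(1 + δ + … + δ^3); loss: 9·δ^4/(1−δ).
No profitable deviation ⇔ 36(1−δ^4) ≤ 9·δ^4, i.e. δ^4 ≥ 36/(36+9) = 4/5.
Hence δ ≥ (4/5)^(1/4) ≈ 0.946.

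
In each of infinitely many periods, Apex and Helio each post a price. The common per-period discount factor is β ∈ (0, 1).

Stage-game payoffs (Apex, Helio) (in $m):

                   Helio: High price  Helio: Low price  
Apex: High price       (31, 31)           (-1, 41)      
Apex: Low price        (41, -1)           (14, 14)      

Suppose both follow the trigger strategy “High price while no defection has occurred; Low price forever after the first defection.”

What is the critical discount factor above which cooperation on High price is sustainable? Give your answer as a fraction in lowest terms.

31/(1−β) ≥ 41 + 14β/(1−β)
31 ≥ 41 − 27β
β ≥ 10/27.

10/27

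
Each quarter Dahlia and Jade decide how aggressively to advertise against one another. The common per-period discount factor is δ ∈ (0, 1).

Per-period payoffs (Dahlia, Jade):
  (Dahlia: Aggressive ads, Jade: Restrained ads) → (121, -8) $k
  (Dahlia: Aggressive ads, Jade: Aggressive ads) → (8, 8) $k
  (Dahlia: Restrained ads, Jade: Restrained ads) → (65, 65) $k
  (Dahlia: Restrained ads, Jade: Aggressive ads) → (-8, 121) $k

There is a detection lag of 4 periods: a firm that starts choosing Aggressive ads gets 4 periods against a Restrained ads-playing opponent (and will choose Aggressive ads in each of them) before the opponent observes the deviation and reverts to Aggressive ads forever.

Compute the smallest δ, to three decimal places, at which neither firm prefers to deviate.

Deviating for the 4 undetected periods gains 121−65 = 56 per period over cooperation, then loses 65−8 = 57 per period forever once punishment starts.
Gain: 56(1 + δ + … + δ^3); loss: 57·δ^4/(1−δ).
No profitable deviation ⇔ 56(1−δ^4) ≤ 57·δ^4, i.e. δ^4 ≥ 56/(56+57) = 56/113.
Hence δ ≥ (56/113)^(1/4) ≈ 0.839.

0.839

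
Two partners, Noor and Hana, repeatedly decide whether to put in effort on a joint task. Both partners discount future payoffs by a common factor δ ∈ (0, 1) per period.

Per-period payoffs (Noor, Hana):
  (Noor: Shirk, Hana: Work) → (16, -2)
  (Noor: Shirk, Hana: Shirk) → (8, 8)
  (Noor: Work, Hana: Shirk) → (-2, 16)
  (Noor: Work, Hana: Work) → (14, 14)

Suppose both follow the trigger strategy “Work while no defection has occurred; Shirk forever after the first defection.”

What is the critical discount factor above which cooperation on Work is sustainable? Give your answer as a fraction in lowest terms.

One-period gain from deviating is 16 − 14 = 2. The loss is 14 − 8 = 6 in every subsequent period, with present value 6·δ/(1−δ).
Deviation is unprofitable when 6·δ/(1−δ) ≥ 2, i.e. δ/(1−δ) ≥ 1/3.
Equivalently δ ≥ 2/(2+6) = 1/4.

1/4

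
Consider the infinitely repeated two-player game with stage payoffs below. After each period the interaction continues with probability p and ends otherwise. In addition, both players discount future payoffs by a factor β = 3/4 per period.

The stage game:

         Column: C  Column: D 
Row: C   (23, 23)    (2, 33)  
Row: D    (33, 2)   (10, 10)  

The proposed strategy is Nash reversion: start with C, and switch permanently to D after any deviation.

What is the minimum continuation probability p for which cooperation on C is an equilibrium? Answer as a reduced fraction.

40/69

With continuation probability p and discount β, the effective per-period discount factor is βp.
Grim-trigger IC: βp ≥ (33−23)/(33−10) = 10/23.
So p ≥ (10/23)/(3/4) = 40/69.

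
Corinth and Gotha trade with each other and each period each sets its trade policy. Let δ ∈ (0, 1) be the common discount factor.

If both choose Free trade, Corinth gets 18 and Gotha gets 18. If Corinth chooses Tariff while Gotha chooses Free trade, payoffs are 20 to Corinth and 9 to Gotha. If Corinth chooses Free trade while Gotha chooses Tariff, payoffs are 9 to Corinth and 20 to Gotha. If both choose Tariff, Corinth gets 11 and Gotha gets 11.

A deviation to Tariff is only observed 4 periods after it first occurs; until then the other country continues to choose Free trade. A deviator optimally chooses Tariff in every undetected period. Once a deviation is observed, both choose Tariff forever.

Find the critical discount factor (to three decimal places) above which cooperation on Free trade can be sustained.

0.687

Deviating for the 4 undetected periods gains 20−18 = 2 per period over cooperation, then loses 18−11 = 7 per period forever once punishment starts.
Gain: 2(1 + δ + … + δ^3); loss: 7·δ^4/(1−δ).
No profitable deviation ⇔ 2(1−δ^4) ≤ 7·δ^4, i.e. δ^4 ≥ 2/(2+7) = 2/9.
Hence δ ≥ (2/9)^(1/4) ≈ 0.687.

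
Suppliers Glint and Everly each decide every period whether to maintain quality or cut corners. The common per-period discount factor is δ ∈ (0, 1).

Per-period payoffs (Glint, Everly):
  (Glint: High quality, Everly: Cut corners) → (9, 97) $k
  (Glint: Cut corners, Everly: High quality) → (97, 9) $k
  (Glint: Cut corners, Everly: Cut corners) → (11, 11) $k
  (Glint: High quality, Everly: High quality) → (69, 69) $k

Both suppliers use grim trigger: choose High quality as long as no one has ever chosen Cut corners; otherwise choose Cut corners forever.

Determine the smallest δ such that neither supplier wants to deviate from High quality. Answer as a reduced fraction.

Cooperation forever yields 69 each period: 69/(1−δ).
Deviating yields 97 once, then 11 forever: 97 + 11δ/(1−δ).
No profitable deviation requires 69/(1−δ) ≥ 97 + 11δ/(1−δ).
Multiplying by (1−δ): 69 ≥ 97(1−δ) + 11δ = 97 − 86δ.
So 86δ ≥ 28, i.e. δ ≥ 28/86 = 14/43.

14/43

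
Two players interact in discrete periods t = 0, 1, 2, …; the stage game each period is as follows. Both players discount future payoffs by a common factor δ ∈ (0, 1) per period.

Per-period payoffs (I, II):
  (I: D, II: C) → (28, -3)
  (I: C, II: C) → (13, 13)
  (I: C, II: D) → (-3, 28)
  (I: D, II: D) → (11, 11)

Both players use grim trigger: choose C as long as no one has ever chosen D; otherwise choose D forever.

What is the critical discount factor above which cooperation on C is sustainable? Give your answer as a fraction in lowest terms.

13/(1−δ) ≥ 28 + 11δ/(1−δ)
13 ≥ 28 − 17δ
δ ≥ 15/17.

15/17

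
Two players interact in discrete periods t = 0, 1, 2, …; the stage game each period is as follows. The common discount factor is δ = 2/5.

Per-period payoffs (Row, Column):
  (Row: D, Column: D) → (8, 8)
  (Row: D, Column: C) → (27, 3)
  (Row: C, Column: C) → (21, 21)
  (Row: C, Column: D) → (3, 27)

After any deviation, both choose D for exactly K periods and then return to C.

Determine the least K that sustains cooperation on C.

Need Σ_{k=1}^{K} δ^k ≥ (27−21)/(21−8) = 0.4615 at δ = 2/5.
At K = 1 the sum is 0.4000 < 0.4615; at K = 2 it is 0.5600 ≥ 0.4615.
So the minimum punishment length is K = 2.

2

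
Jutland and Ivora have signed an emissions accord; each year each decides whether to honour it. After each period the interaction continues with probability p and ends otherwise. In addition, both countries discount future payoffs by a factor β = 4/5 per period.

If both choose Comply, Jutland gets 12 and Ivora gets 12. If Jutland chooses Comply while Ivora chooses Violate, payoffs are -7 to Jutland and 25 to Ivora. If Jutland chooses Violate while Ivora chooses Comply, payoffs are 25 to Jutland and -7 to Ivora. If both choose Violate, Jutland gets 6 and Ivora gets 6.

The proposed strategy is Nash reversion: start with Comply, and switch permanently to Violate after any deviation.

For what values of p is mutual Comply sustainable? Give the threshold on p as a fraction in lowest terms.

65/76

Expected continuation weight on next period's payoff is β·p = 4/5·p, which plays the role of the discount factor.
Cooperation requires 4/5·p ≥ (25−12)/(25−6) = 13/19, hence p ≥ 65/76.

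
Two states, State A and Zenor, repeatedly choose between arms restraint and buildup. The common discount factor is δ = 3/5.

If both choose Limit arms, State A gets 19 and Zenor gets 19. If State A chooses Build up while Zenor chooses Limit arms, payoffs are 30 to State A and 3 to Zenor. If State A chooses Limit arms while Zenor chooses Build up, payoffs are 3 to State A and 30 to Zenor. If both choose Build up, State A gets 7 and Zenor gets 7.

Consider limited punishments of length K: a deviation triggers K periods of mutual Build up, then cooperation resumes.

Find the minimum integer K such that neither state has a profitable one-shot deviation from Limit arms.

2

No profitable deviation requires (19−7)(δ+…+δ^K) ≥ 30−19, i.e. δ+…+δ^K ≥ 11/12 ≈ 0.9167.
With δ = 3/5, the partial sums are K=1: 0.6000, K=2: 0.9600.
K = 2 is the first length at which the sum reaches 0.9167.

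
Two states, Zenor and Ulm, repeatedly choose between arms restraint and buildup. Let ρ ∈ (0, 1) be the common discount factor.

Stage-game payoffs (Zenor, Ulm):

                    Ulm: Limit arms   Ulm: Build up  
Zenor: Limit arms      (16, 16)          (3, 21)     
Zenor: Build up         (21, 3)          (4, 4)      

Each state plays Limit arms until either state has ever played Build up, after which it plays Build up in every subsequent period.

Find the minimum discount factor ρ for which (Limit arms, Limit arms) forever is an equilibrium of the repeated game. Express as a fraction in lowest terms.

5/17

Under grim trigger the critical discount factor is (T−C)/(T−P) with T = 21, C = 16, P = 4.
ρ* = (21−16)/(21−4) = 5/17.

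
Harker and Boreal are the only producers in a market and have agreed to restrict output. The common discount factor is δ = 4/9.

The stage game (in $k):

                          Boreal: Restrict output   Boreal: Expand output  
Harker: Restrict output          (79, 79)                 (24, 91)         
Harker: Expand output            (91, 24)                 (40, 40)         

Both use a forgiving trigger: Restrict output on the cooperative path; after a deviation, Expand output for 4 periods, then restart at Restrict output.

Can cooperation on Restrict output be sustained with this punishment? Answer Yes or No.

IC: δ+…+δ^4 ≥ (91−79)/(79−40) = 4/13.
At δ = 4/9: partial sum = 0.7688 ≥ 0.3077. Cooperation sustainable.

Yes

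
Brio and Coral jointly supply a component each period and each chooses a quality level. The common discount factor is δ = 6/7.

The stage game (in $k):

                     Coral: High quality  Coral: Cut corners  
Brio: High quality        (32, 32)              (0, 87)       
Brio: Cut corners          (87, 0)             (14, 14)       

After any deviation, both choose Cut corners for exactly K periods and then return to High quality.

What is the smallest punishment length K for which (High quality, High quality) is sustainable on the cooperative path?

5

No profitable deviation requires (32−14)(δ+…+δ^K) ≥ 87−32, i.e. δ+…+δ^K ≥ 55/18 ≈ 3.0556.
With δ = 6/7, the partial sums are K=1: 0.8571, K=2: 1.5918, K=3: 2.2216, K=4: 2.7613, K=5: 3.2240.
K = 5 is the first length at which the sum reaches 3.0556.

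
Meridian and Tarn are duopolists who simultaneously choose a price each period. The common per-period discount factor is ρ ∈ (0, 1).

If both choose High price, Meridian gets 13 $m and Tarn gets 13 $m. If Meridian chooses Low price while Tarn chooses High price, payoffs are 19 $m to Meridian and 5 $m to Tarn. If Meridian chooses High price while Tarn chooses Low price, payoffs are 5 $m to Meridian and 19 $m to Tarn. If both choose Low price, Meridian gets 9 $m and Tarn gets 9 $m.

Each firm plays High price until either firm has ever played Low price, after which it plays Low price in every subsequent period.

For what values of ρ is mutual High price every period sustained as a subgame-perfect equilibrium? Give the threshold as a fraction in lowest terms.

13/(1−ρ) ≥ 19 + 9ρ/(1−ρ)
13 ≥ 19 − 10ρ
ρ ≥ 6/10 = 3/5.

3/5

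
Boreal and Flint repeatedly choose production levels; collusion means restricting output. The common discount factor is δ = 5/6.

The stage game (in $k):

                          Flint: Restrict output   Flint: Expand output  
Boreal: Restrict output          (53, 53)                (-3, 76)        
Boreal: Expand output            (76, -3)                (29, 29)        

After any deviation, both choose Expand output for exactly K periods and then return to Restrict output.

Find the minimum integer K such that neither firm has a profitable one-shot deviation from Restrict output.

2

No profitable deviation requires (53−29)(δ+…+δ^K) ≥ 76−53, i.e. δ+…+δ^K ≥ 23/24 ≈ 0.9583.
With δ = 5/6, the partial sums are K=1: 0.8333, K=2: 1.5278.
K = 2 is the first length at which the sum reaches 0.9583.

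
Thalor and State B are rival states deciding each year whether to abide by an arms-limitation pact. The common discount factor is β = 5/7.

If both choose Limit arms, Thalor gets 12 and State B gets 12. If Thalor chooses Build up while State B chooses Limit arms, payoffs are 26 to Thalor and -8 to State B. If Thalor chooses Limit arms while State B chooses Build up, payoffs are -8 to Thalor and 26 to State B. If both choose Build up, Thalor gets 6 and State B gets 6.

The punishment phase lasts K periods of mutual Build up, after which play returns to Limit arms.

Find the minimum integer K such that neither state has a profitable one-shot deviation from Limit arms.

9

Need Σ_{k=1}^{K} β^k ≥ (26−12)/(12−6) = 2.3333 at β = 5/7.
At K = 8 the sum is 2.3306 < 2.3333; at K = 9 it is 2.3790 ≥ 2.3333.
So the minimum punishment length is K = 9.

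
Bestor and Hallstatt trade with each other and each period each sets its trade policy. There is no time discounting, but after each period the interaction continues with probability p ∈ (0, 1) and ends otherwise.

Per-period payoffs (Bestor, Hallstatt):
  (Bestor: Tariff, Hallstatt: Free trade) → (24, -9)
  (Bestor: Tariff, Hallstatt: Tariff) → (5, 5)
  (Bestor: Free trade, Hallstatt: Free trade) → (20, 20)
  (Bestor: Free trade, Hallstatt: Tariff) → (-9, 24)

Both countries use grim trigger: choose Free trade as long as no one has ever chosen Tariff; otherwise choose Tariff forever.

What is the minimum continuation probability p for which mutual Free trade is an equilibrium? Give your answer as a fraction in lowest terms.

With no time discounting, the continuation probability p plays the role of the discount factor.
Grim-trigger IC: 20/(1−p) ≥ 24 + 5p/(1−p) ⇒ p ≥ (24−20)/(24−5) = 4/19.

4/19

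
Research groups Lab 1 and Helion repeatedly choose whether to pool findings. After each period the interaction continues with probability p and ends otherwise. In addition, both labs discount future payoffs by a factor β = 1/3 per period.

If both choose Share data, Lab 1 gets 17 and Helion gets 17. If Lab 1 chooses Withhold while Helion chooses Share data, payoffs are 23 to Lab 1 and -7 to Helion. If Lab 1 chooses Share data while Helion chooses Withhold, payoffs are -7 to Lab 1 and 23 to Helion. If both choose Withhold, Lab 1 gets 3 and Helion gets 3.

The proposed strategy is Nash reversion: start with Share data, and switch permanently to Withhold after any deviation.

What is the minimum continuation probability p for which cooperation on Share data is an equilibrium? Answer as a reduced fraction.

9/10

With continuation probability p and discount β, the effective per-period discount factor is βp.
Grim-trigger IC: βp ≥ (23−17)/(23−3) = 3/10.
So p ≥ (3/10)/(1/3) = 9/10.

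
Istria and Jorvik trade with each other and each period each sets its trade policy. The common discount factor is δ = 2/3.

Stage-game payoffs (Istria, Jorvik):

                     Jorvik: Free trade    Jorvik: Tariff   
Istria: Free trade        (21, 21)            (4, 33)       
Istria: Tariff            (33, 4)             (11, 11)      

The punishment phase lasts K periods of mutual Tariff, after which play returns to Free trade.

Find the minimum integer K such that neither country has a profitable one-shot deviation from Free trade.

IC: δ(1−δ^K)/(1−δ) ≥ (33−21)/(21−11) = 6/5.
With δ = 2/3: need 1 − δ^K ≥ 6/5·(1−2/3)/(2/3), i.e. δ^K ≤ 0.4000.
Since (2/3)^2 = 0.4444 and (2/3)^3 = 0.2963, the smallest such K is 3.

3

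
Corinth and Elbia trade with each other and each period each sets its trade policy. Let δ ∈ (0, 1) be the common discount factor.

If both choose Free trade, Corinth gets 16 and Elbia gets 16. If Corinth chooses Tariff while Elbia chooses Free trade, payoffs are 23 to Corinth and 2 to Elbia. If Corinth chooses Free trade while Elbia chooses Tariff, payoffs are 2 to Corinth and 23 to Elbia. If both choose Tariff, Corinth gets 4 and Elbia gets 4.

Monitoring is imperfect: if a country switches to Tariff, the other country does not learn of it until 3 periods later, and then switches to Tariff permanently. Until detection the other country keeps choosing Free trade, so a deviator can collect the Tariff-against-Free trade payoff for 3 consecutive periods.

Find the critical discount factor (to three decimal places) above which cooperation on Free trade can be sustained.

0.717

A deviator earns 23 for 3 periods, then 4 forever; cooperating earns 16 forever. Multiplying the IC by (1−δ):
16 ≥ 23(1−δ^3) + 4δ^3, so 19·δ^3 ≥ 7 and δ^3 ≥ 7/19.
δ ≥ (7/19)^(1/3) ≈ 0.717.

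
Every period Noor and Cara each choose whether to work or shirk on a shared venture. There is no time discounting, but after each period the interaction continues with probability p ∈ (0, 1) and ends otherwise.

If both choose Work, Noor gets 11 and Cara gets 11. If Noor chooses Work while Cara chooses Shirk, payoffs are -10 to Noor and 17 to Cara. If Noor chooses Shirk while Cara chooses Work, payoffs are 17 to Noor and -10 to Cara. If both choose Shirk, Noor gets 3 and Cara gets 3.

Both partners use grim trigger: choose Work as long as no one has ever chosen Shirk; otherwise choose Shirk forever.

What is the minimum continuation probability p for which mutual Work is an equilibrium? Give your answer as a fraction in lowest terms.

Expected cooperation value is 11 + p·11 + p²·11 + … = 11/(1−p); deviation gives 17 + p·3/(1−p).
11 ≥ 17(1−p) + 3p ⇒ 14p ≥ 6 ⇒ p ≥ 6/14 = 3/7.

3/7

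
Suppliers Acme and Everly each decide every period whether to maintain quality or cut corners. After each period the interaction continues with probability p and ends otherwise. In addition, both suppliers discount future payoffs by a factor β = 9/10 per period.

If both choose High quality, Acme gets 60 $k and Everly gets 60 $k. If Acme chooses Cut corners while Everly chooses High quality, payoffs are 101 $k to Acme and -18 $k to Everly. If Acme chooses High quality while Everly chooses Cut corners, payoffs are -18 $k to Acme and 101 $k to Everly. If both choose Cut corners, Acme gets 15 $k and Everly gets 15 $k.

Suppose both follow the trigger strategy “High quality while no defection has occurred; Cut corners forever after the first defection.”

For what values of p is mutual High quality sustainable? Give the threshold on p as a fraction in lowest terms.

Expected continuation weight on next period's payoff is β·p = 9/10·p, which plays the role of the discount factor.
Cooperation requires 9/10·p ≥ (101−60)/(101−15) = 41/86, hence p ≥ 205/387.

205/387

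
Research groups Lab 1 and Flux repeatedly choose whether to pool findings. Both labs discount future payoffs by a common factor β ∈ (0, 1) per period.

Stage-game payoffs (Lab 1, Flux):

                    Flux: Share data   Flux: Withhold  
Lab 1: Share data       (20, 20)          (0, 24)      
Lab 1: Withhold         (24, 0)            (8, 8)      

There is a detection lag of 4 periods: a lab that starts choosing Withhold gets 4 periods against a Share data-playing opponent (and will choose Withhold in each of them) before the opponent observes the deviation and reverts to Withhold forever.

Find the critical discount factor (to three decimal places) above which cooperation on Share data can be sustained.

0.707

Deviating for the 4 undetected periods gains 24−20 = 4 per period over cooperation, then loses 20−8 = 12 per period forever once punishment starts.
Gain: 4(1 + β + … + β^3); loss: 12·β^4/(1−β).
No profitable deviation ⇔ 4(1−β^4) ≤ 12·β^4, i.e. β^4 ≥ 4/(4+12) = 1/4.
Hence β ≥ (1/4)^(1/4) ≈ 0.707.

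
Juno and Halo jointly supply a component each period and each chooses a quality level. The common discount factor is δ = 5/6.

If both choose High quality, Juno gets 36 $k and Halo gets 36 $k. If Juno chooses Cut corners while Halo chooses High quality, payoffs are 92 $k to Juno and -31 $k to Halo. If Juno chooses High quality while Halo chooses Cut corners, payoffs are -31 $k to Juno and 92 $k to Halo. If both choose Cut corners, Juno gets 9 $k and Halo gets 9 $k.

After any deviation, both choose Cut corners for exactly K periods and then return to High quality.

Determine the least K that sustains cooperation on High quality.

No profitable deviation requires (36−9)(δ+…+δ^K) ≥ 92−36, i.e. δ+…+δ^K ≥ 56/27 ≈ 2.0741.
With δ = 5/6, the partial sums are K=1: 0.8333, K=2: 1.5278, K=3: 2.1065.
K = 3 is the first length at which the sum reaches 2.0741.

3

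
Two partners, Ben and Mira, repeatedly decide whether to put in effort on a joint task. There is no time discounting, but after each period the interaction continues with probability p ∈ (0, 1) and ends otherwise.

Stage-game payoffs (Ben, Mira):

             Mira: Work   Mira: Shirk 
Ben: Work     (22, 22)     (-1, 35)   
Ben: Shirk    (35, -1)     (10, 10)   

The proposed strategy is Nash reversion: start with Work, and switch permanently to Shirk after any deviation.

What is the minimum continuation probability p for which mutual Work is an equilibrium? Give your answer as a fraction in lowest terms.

Expected cooperation value is 22 + p·22 + p²·22 + … = 22/(1−p); deviation gives 35 + p·10/(1−p).
22 ≥ 35(1−p) + 10p ⇒ 25p ≥ 13 ⇒ p ≥ 13/25.

13/25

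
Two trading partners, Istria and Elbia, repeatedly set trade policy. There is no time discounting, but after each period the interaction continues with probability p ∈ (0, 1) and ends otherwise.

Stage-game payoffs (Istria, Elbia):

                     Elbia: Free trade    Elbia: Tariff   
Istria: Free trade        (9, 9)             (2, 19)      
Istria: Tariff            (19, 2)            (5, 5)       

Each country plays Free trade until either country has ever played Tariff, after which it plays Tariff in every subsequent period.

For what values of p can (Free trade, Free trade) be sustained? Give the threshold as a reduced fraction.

With no time discounting, the continuation probability p plays the role of the discount factor.
Grim-trigger IC: 9/(1−p) ≥ 19 + 5p/(1−p) ⇒ p ≥ (19−9)/(19−5) = 5/7.

5/7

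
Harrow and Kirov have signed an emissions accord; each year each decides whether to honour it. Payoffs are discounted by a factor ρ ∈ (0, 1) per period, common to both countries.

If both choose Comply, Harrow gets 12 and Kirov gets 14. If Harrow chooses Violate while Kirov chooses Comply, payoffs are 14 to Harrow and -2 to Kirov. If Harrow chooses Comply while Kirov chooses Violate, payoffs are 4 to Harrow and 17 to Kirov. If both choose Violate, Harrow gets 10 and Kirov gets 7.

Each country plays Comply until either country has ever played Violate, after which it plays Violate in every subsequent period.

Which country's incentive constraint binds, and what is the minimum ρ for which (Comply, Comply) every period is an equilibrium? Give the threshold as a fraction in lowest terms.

Harrow; ρ ≥ 1/2

For Harrow: deviation gain 14−12 = 2, per-period punishment loss 12−10 = 2. IC gives ρ ≥ 2/4 = 1/2.
For Kirov: gain 3, loss 7 per period, so ρ ≥ 3/10.
The tighter constraint is Harrow's, so cooperation needs ρ ≥ 1/2.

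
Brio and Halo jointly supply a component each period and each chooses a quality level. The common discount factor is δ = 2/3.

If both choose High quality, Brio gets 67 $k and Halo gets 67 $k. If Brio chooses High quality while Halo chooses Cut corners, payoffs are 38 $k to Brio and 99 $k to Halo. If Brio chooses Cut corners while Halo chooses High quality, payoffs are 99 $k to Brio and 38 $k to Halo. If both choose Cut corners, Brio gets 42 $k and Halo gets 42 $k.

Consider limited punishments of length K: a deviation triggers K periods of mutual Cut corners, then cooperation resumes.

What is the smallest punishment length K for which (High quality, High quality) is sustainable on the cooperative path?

Need Σ_{k=1}^{K} δ^k ≥ (99−67)/(67−42) = 1.2800 at δ = 2/3.
At K = 2 the sum is 1.1111 < 1.2800; at K = 3 it is 1.4074 ≥ 1.2800.
So the minimum punishment length is K = 3.

3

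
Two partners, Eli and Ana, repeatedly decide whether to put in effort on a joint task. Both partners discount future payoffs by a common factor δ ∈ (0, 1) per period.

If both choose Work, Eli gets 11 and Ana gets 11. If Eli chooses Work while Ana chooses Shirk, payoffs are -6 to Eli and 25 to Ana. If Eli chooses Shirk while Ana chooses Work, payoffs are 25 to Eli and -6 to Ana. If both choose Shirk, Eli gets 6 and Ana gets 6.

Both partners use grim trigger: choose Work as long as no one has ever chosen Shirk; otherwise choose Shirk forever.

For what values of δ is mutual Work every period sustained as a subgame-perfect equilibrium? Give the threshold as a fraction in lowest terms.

14/19

11/(1−δ) ≥ 25 + 6δ/(1−δ)
11 ≥ 25 − 19δ
δ ≥ 14/19.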